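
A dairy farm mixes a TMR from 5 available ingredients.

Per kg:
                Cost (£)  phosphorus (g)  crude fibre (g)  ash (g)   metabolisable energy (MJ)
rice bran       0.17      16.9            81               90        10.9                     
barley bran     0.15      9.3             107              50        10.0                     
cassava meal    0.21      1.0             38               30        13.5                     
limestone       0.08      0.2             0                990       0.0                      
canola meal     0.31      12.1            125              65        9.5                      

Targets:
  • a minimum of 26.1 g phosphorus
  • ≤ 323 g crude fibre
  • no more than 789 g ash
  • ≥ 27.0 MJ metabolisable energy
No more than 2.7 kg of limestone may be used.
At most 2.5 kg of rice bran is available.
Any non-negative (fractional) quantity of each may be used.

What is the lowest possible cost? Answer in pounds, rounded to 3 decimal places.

Set it up as a linear program. Let x1 = kg of rice bran, x2 = kg of barley bran, x3 = kg of cassava meal, x4 = kg of limestone, x5 = kg of canola meal.
Minimise 0.17x1 + 0.15x2 + 0.21x3 + 0.08x4 + 0.31x5 subject to:
  16.9x1 + 9.3x2 + 1x3 + 0.2x4 + 12.1x5 ≥ 26.1   (phosphorus)
  81x1 + 107x2 + 38x3 + 125x5 ≤ 323   (crude fibre)
  90x1 + 50x2 + 30x3 + 990x4 + 65x5 ≤ 789   (ash)
  10.9x1 + 10x2 + 13.5x3 + 9.5x5 ≥ 27   (metabolisable energy)
  x4 ≤ 2.7
  x1 ≤ 2.5
  x1, x2, x3, x4, x5 ≥ 0.
At the optimum only rice bran, barley bran are positive (cassava meal, limestone, canola meal = 0). The phosphorus and metabolisable energy requirements are met with equality.
Optimal quantities: rice bran = 0.1464 kg, barley bran = 2.54 kg.
Total cost: 0.17·0.1464 + 0.15·2.54 = 0.40589.

£0.406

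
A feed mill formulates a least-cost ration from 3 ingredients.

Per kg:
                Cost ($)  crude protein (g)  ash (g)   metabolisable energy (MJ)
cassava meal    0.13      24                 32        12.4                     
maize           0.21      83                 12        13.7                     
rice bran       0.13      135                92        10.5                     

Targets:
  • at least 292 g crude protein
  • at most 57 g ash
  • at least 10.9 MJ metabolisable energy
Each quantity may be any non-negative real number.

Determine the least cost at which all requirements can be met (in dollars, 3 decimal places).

$0.696

This is a linear program. Let x1 = kg of cassava meal, x2 = kg of maize, x3 = kg of rice bran.
Minimize 0.13x1 + 0.21x2 + 0.13x3 subject to:
  24x1 + 83x2 + 135x3 ≥ 292   (crude protein)
  32x1 + 12x2 + 92x3 ≤ 57   (ash)
  12.4x1 + 13.7x2 + 10.5x3 ≥ 10.9   (metabolisable energy)
  x1, x2, x3 ≥ 0.
The cheapest feasible vertex uses only maize, rice bran; cassava meal is not used. There the crude protein and ash constraints are tight.
That vertex is x2 = 3.186, x3 = 0.204.
Objective = 0.21·3.186 + 0.13·0.204 = 0.69558.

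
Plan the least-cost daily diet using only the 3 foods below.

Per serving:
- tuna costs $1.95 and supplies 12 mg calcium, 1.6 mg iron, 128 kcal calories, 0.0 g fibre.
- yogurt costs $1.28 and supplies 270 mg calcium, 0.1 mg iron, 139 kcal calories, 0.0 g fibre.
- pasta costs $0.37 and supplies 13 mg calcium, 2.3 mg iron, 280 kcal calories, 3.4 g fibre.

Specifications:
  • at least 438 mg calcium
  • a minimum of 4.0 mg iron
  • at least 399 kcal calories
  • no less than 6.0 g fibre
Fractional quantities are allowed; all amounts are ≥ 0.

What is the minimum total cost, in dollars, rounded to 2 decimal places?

Set it up as a linear program. Let x1 = servings of tuna, x2 = servings of yogurt, x3 = servings of pasta.
Minimize 1.95x1 + 1.28x2 + 0.37x3 s.t.:
  12x1 + 270x2 + 13x3 ≥ 438   (calcium)
  1.6x1 + 0.1x2 + 2.3x3 ≥ 4   (iron)
  128x1 + 139x2 + 280x3 ≥ 399   (calories)
  3.4x3 ≥ 6   (fibre)
  x1, x2, x3 ≥ 0.
The optimal basis is {yogurt, pasta}; tuna drops out. There the calcium and fibre constraints are tight.
Solving gives x2 = 1.537, x3 = 1.765.
Hence cost = 1.28·1.537 + 0.37·1.765 = $2.6204.

$2.62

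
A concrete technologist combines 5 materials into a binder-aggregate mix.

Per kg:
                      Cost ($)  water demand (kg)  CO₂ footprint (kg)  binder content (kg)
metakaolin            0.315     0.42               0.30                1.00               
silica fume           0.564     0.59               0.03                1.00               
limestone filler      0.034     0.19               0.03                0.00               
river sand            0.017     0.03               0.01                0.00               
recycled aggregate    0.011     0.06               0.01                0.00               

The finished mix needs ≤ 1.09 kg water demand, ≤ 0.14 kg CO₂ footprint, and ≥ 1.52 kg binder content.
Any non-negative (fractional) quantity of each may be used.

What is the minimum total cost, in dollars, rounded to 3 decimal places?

$0.770

Let x1 = kg of metakaolin, x2 = kg of silica fume, x3 = kg of limestone filler, x4 = kg of river sand, x5 = kg of recycled aggregate.
Minimise 0.315x1 + 0.564x2 + 0.034x3 + 0.017x4 + 0.011x5 subject to:
  0.42x1 + 0.59x2 + 0.19x3 + 0.03x4 + 0.06x5 ≤ 1.09   (water demand)
  0.3x1 + 0.03x2 + 0.03x3 + 0.01x4 + 0.01x5 ≤ 0.14   (CO₂ footprint)
  1x1 + 1x2 ≥ 1.52   (binder content)
  x1, x2, x3, x4, x5 ≥ 0.
At the optimum only metakaolin, silica fume are positive (limestone filler, river sand, recycled aggregate = 0). Binding constraints: CO₂ footprint and binder content.
Optimal quantities: metakaolin = 0.3496 kg, silica fume = 1.17 kg.
Total cost: 0.315·0.3496 + 0.564·1.17 = 0.77000.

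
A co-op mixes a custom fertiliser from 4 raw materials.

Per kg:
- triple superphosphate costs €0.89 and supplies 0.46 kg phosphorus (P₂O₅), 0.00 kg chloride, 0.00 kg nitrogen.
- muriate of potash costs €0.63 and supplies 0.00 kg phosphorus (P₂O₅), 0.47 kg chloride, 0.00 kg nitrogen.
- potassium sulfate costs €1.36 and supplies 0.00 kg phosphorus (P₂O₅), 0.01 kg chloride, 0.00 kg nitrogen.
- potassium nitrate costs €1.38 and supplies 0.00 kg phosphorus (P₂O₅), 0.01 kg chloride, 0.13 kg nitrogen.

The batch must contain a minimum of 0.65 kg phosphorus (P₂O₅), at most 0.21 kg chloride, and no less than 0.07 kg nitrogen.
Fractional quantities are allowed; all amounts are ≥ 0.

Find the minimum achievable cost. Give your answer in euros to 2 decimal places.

€2.00

Set it up as a linear program. Let x1 = kg of triple superphosphate, x2 = kg of muriate of potash, x3 = kg of potassium sulfate, x4 = kg of potassium nitrate.
min 0.89x1 + 0.63x2 + 1.36x3 + 1.38x4 s.t.:
  0.46x1 ≥ 0.65   (phosphorus (P₂O₅))
  0.47x2 + 0.01x3 + 0.01x4 ≤ 0.21   (chloride)
  0.13x4 ≥ 0.07   (nitrogen)
  x1, x2, x3, x4 ≥ 0.
The optimal basis is {triple superphosphate, potassium nitrate}; muriate of potash, potassium sulfate drop out. There the phosphorus (P₂O₅) and nitrogen constraints are tight.
So triple superphosphate = 1.413 kg, potassium nitrate = 0.5385 kg.
Cost = 0.89·1.413 + 1.38·0.5385 = 2.0007.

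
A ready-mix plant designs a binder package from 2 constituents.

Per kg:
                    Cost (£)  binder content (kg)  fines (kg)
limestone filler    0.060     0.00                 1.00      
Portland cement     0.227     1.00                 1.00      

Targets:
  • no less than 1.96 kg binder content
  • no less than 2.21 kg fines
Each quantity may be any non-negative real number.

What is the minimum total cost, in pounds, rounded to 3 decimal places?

Set it up as a linear program. Let x1 = kg of limestone filler, x2 = kg of Portland cement.
Minimize 0.06x1 + 0.227x2 with:
  1x2 ≥ 1.96   (binder content)
  1x1 + 1x2 ≥ 2.21   (fines)
  x1, x2 ≥ 0.
Both inputs are positive at the optimum. There the binder content and fines constraints are tight.
Solving gives x1 = 0.25, x2 = 1.96.
Objective = 0.06·0.25 + 0.227·1.96 = 0.45992.

£0.460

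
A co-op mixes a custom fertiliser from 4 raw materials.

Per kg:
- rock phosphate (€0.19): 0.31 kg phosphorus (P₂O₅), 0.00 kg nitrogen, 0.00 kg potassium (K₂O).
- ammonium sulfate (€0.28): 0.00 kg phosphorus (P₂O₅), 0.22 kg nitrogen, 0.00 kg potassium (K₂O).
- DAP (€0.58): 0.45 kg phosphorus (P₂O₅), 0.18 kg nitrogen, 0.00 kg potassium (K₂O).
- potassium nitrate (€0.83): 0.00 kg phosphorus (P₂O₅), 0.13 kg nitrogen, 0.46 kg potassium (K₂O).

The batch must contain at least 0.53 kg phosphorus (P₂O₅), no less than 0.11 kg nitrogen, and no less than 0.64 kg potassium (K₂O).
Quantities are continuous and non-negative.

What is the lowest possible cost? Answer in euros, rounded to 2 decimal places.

Let x1 = kg of rock phosphate, x2 = kg of ammonium sulfate, x3 = kg of DAP, x4 = kg of potassium nitrate.
Minimise 0.19x1 + 0.28x2 + 0.58x3 + 0.83x4 subject to:
  0.31x1 + 0.45x3 ≥ 0.53   (phosphorus (P₂O₅))
  0.22x2 + 0.18x3 + 0.13x4 ≥ 0.11   (nitrogen)
  0.46x4 ≥ 0.64   (potassium (K₂O))
  x1, x2, x3, x4 ≥ 0.
The cheapest feasible vertex uses only rock phosphate, potassium nitrate; ammonium sulfate, DAP are not used. The phosphorus (P₂O₅) and potassium (K₂O) requirements are met with equality.
That vertex is x1 = 1.71, x4 = 1.391.
Hence cost = 0.19·1.71 + 0.83·1.391 = €1.4794.

€1.48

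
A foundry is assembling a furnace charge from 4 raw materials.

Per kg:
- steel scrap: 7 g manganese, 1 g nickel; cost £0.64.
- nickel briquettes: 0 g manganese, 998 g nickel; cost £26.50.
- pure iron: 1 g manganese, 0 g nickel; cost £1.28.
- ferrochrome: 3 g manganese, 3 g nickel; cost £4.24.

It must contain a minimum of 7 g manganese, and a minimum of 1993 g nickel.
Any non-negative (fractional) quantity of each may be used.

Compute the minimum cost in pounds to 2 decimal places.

£53.53

Let x1 = kg of steel scrap, x2 = kg of nickel briquettes, x3 = kg of pure iron, x4 = kg of ferrochrome.
Minimise 0.64x1 + 26.5x2 + 1.28x3 + 4.24x4 s.t.:
  7x1 + 1x3 + 3x4 ≥ 7   (manganese)
  1x1 + 998x2 + 3x4 ≥ 1993   (nickel)
  x1, x2, x3, x4 ≥ 0.
The cheapest feasible vertex uses only steel scrap, nickel briquettes; pure iron, ferrochrome are not used. Binding constraints: manganese and nickel.
So steel scrap = 1 kg, nickel briquettes = 1.996 kg.
Cost = 0.64·1 + 26.5·1.996 = 53.5340.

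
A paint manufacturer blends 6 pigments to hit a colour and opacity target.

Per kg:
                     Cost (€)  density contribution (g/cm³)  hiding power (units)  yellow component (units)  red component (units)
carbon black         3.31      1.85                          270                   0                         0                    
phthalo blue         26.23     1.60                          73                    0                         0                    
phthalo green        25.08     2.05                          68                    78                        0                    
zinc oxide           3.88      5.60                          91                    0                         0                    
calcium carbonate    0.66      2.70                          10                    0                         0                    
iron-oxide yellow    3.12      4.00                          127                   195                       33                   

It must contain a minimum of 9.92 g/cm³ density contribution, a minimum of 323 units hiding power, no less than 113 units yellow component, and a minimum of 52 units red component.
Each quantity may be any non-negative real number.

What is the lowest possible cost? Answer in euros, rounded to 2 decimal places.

Let x1 = kg of carbon black, x2 = kg of phthalo blue, x3 = kg of phthalo green, x4 = kg of zinc oxide, x5 = kg of calcium carbonate, x6 = kg of iron-oxide yellow.
Minimize 3.31x1 + 26.23x2 + 25.08x3 + 3.88x4 + 0.66x5 + 3.12x6 s.t.:
  1.85x1 + 1.6x2 + 2.05x3 + 5.6x4 + 2.7x5 + 4x6 ≥ 9.92   (density contribution)
  270x1 + 73x2 + 68x3 + 91x4 + 10x5 + 127x6 ≥ 323   (hiding power)
  78x3 + 195x6 ≥ 113   (yellow component)
  33x6 ≥ 52   (red component)
  x1, x2, x3, x4, x5, x6 ≥ 0.
The cheapest feasible vertex uses only carbon black, calcium carbonate, iron-oxide yellow; phthalo blue, phthalo green, zinc oxide are not used. Binding constraints: density contribution, hiding power, red component.
That vertex is x1 = 0.416, x5 = 1.055, x6 = 1.576.
Objective = 3.31·0.416 + 0.66·1.055 + 3.12·1.576 = 6.9904.

€6.99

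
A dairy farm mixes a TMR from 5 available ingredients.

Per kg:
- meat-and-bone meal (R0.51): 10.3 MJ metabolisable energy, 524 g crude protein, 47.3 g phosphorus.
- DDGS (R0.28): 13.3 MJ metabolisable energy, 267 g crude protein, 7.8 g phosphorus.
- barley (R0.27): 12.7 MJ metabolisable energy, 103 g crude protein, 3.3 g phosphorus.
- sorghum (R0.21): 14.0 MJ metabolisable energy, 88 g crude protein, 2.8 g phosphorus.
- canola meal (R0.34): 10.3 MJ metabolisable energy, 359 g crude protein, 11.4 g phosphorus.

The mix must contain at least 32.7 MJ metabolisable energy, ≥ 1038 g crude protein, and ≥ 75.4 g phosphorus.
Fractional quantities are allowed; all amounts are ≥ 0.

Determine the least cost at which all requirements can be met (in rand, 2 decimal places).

Treat it as an LP. Let x1 = kg of meat-and-bone meal, x2 = kg of DDGS, x3 = kg of barley, x4 = kg of sorghum, x5 = kg of canola meal.
Minimise 0.51x1 + 0.28x2 + 0.27x3 + 0.21x4 + 0.34x5 with:
  10.3x1 + 13.3x2 + 12.7x3 + 14x4 + 10.3x5 ≥ 32.7   (metabolisable energy)
  524x1 + 267x2 + 103x3 + 88x4 + 359x5 ≥ 1038   (crude protein)
  47.3x1 + 7.8x2 + 3.3x3 + 2.8x4 + 11.4x5 ≥ 75.4   (phosphorus)
  x1, x2, x3, x4, x5 ≥ 0.
The optimal basis is {meat-and-bone meal, DDGS, sorghum}; barley, canola meal drop out. Binding constraints: metabolisable energy, crude protein, phosphorus.
So meat-and-bone meal = 1.407 kg, DDGS = 1.017 kg, sorghum = 0.335 kg.
Cost = 0.51·1.407 + 0.28·1.017 + 0.21·0.335 = 1.0727.

R1.07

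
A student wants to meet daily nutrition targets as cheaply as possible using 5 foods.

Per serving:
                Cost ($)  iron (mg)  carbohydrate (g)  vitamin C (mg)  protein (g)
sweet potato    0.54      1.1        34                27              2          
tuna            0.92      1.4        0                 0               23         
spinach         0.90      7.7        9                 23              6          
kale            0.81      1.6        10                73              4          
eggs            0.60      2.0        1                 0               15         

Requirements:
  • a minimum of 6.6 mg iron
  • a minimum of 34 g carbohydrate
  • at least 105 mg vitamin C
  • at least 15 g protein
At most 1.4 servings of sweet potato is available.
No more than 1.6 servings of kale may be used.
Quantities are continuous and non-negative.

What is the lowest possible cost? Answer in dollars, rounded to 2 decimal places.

Set it up as a linear program. Let x1 = servings of sweet potato, x2 = servings of tuna, x3 = servings of spinach, x4 = servings of kale, x5 = servings of eggs.
Minimize 0.54x1 + 0.92x2 + 0.9x3 + 0.81x4 + 0.6x5 s.t.:
  1.1x1 + 1.4x2 + 7.7x3 + 1.6x4 + 2x5 ≥ 6.6   (iron)
  34x1 + 9x3 + 10x4 + 1x5 ≥ 34   (carbohydrate)
  27x1 + 23x3 + 73x4 ≥ 105   (vitamin C)
  2x1 + 23x2 + 6x3 + 4x4 + 15x5 ≥ 15   (protein)
  x1 ≤ 1.4
  x4 ≤ 1.6
  x1, x2, x3, x4, x5 ≥ 0.
The optimal basis is {sweet potato, spinach, kale, eggs}; tuna drops out. The iron, carbohydrate, vitamin C, protein requirements are met with equality.
Optimal quantities: sweet potato = 0.5491 servings, spinach = 0.4304 servings, kale = 1.1 servings, eggs = 0.4614 servings.
Objective = 0.54·0.5491 + 0.9·0.4304 + 0.81·1.1 + 0.6·0.4614 = 1.8517.

$1.85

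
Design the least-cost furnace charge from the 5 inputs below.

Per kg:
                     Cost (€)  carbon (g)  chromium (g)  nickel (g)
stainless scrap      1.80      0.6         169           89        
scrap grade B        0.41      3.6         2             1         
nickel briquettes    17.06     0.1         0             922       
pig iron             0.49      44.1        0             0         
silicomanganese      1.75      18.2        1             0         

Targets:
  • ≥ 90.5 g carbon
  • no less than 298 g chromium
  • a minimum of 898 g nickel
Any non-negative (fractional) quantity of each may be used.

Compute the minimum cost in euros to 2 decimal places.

Let x1 = kg of stainless scrap, x2 = kg of scrap grade B, x3 = kg of nickel briquettes, x4 = kg of pig iron, x5 = kg of silicomanganese.
Minimize 1.8x1 + 0.41x2 + 17.06x3 + 0.49x4 + 1.75x5 with:
  0.6x1 + 3.6x2 + 0.1x3 + 44.1x4 + 18.2x5 ≥ 90.5   (carbon)
  169x1 + 2x2 + 1x5 ≥ 298   (chromium)
  89x1 + 1x2 + 922x3 ≥ 898   (nickel)
  x1, x2, x3, x4, x5 ≥ 0.
The cheapest feasible vertex uses only stainless scrap, nickel briquettes, pig iron; scrap grade B, silicomanganese are not used. There the carbon, chromium, nickel constraints are tight.
That vertex is x1 = 1.763, x3 = 0.8038, x4 = 2.026.
Hence cost = 1.8·1.763 + 17.06·0.8038 + 0.49·2.026 = €17.8790.

€17.88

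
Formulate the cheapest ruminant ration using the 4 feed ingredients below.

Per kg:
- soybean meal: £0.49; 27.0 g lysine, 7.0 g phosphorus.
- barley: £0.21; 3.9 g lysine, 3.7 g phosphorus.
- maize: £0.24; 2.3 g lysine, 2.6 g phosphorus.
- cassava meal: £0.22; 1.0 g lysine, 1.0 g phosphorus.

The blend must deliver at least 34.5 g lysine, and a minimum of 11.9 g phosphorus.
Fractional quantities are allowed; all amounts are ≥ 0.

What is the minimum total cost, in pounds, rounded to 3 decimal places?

£0.779

Let x1 = kg of soybean meal, x2 = kg of barley, x3 = kg of maize, x4 = kg of cassava meal.
Minimise 0.49x1 + 0.21x2 + 0.24x3 + 0.22x4 subject to:
  27x1 + 3.9x2 + 2.3x3 + 1x4 ≥ 34.5   (lysine)
  7x1 + 3.7x2 + 2.6x3 + 1x4 ≥ 11.9   (phosphorus)
  x1, x2, x3, x4 ≥ 0.
The cheapest feasible vertex uses only soybean meal, barley; maize, cassava meal are not used. There the lysine and phosphorus constraints are tight.
That vertex is x1 = 1.119, x2 = 1.099.
Total cost: 0.49·1.119 + 0.21·1.099 = 0.77910.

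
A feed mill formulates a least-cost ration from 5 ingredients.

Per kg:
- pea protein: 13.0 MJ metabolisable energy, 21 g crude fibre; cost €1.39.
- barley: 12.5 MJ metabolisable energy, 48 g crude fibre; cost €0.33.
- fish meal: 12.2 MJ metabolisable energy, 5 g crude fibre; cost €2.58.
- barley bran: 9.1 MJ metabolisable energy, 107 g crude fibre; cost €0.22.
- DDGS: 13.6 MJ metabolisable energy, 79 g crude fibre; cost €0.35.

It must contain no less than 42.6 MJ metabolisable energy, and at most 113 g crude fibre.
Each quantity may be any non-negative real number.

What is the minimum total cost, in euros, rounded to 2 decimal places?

Set it up as a linear program. Let x1 = kg of pea protein, x2 = kg of barley, x3 = kg of fish meal, x4 = kg of barley bran, x5 = kg of DDGS.
Minimise 1.39x1 + 0.33x2 + 2.58x3 + 0.22x4 + 0.35x5 subject to:
  13x1 + 12.5x2 + 12.2x3 + 9.1x4 + 13.6x5 ≥ 42.6   (metabolisable energy)
  21x1 + 48x2 + 5x3 + 107x4 + 79x5 ≤ 113   (crude fibre)
  x1, x2, x3, x4, x5 ≥ 0.
The optimal basis is {pea protein, barley}; fish meal, barley bran, DDGS drop out. There the metabolisable energy and crude fibre constraints are tight.
That vertex is x1 = 1.749, x2 = 1.589.
Total cost: 1.39·1.749 + 0.33·1.589 = 2.9555.

€2.96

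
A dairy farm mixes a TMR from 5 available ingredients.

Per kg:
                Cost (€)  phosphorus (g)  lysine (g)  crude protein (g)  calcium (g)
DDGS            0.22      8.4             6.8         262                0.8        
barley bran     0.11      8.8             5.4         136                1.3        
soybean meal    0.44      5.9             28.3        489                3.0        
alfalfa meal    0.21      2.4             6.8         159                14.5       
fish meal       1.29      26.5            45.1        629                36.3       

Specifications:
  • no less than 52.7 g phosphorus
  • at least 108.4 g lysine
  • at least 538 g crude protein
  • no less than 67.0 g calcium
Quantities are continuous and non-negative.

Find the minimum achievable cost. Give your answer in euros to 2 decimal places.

This is a linear program. Let x1 = kg of DDGS, x2 = kg of barley bran, x3 = kg of soybean meal, x4 = kg of alfalfa meal, x5 = kg of fish meal.
Minimize 0.22x1 + 0.11x2 + 0.44x3 + 0.21x4 + 1.29x5 with:
  8.4x1 + 8.8x2 + 5.9x3 + 2.4x4 + 26.5x5 ≥ 52.7   (phosphorus)
  6.8x1 + 5.4x2 + 28.3x3 + 6.8x4 + 45.1x5 ≥ 108.4   (lysine)
  262x1 + 136x2 + 489x3 + 159x4 + 629x5 ≥ 538   (crude protein)
  0.8x1 + 1.3x2 + 3x3 + 14.5x4 + 36.3x5 ≥ 67   (calcium)
  x1, x2, x3, x4, x5 ≥ 0.
At the optimum only barley bran, soybean meal, alfalfa meal are positive (DDGS, fish meal = 0). Binding constraints: phosphorus, lysine, calcium.
So barley bran = 3.43 kg, soybean meal = 2.251 kg, alfalfa meal = 3.847 kg.
Total cost: 0.11·3.43 + 0.44·2.251 + 0.21·3.847 = 2.1756.

€2.18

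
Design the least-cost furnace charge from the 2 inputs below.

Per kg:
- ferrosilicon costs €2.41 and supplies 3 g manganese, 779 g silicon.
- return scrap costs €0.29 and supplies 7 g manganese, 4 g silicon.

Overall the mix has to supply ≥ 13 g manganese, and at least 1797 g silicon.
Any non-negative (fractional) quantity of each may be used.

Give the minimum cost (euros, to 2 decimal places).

€5.80

Let x1 = kg of ferrosilicon, x2 = kg of return scrap.
Minimise 2.41x1 + 0.29x2 with:
  3x1 + 7x2 ≥ 13   (manganese)
  779x1 + 4x2 ≥ 1797   (silicon)
  x1, x2 ≥ 0.
Both inputs are positive at the optimum. Binding constraints: manganese and silicon.
Solving gives x1 = 2.302, x2 = 0.8704.
Cost = 2.41·2.302 + 0.29·0.8704 = 5.8002.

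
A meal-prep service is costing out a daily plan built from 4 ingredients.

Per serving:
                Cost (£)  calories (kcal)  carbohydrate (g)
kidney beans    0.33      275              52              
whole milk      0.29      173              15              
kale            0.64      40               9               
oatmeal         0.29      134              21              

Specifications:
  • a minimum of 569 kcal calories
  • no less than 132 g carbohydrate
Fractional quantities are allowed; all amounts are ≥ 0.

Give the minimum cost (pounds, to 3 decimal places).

£0.838

Let x1 = servings of kidney beans, x2 = servings of whole milk, x3 = servings of kale, x4 = servings of oatmeal.
Minimize 0.33x1 + 0.29x2 + 0.64x3 + 0.29x4 with:
  275x1 + 173x2 + 40x3 + 134x4 ≥ 569   (calories)
  52x1 + 15x2 + 9x3 + 21x4 ≥ 132   (carbohydrate)
  x1, x2, x3, x4 ≥ 0.
The optimal basis is {kidney beans}; whole milk, kale, oatmeal drop out. The carbohydrate requirement is met with equality.
Optimal quantities: kidney beans = 2.538 servings.
Cost = 0.33·2.538 = 0.83754.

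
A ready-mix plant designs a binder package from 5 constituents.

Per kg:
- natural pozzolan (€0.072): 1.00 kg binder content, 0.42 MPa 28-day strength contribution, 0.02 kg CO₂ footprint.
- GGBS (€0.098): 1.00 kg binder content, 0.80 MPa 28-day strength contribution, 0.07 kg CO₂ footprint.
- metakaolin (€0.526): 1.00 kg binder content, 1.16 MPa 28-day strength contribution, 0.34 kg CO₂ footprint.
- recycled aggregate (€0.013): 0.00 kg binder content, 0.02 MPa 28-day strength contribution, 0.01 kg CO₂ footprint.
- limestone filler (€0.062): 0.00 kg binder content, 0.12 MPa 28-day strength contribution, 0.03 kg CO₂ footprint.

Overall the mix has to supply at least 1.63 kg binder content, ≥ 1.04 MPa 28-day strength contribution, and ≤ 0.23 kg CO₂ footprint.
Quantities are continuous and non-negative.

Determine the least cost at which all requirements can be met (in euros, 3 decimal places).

Let x1 = kg of natural pozzolan, x2 = kg of GGBS, x3 = kg of metakaolin, x4 = kg of recycled aggregate, x5 = kg of limestone filler.
Minimize 0.072x1 + 0.098x2 + 0.526x3 + 0.013x4 + 0.062x5 subject to:
  1x1 + 1x2 + 1x3 ≥ 1.63   (binder content)
  0.42x1 + 0.8x2 + 1.16x3 + 0.02x4 + 0.12x5 ≥ 1.04   (28-day strength contribution)
  0.02x1 + 0.07x2 + 0.34x3 + 0.01x4 + 0.03x5 ≤ 0.23   (CO₂ footprint)
  x1, x2, x3, x4, x5 ≥ 0.
At the optimum only natural pozzolan, GGBS are positive (metakaolin, recycled aggregate, limestone filler = 0). The binder content and 28-day strength contribution requirements are met with equality.
Optimal quantities: natural pozzolan = 0.6947 kg, GGBS = 0.9353 kg.
Objective = 0.072·0.6947 + 0.098·0.9353 = 0.14168.

€0.142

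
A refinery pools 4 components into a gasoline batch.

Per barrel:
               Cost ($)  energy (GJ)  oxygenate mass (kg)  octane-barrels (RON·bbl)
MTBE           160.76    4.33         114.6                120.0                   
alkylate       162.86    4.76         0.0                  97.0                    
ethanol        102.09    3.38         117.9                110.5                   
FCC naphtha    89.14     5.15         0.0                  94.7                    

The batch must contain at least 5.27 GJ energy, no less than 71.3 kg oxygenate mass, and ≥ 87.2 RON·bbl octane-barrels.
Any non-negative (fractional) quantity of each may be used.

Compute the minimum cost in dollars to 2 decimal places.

$117.58

This is a linear program. Let x1 = barrels of MTBE, x2 = barrels of alkylate, x3 = barrels of ethanol, x4 = barrels of FCC naphtha.
min 160.76x1 + 162.86x2 + 102.09x3 + 89.14x4 with:
  4.33x1 + 4.76x2 + 3.38x3 + 5.15x4 ≥ 5.27   (energy)
  114.6x1 + 117.9x3 ≥ 71.3   (oxygenate mass)
  120x1 + 97x2 + 110.5x3 + 94.7x4 ≥ 87.2   (octane-barrels)
  x1, x2, x3, x4 ≥ 0.
At the optimum only ethanol, FCC naphtha are positive (MTBE, alkylate = 0). There the energy and oxygenate mass constraints are tight.
So ethanol = 0.60475 barrels, FCC naphtha = 0.6264 barrels.
Hence cost = 102.09·0.60475 + 89.14·0.6264 = $117.5762.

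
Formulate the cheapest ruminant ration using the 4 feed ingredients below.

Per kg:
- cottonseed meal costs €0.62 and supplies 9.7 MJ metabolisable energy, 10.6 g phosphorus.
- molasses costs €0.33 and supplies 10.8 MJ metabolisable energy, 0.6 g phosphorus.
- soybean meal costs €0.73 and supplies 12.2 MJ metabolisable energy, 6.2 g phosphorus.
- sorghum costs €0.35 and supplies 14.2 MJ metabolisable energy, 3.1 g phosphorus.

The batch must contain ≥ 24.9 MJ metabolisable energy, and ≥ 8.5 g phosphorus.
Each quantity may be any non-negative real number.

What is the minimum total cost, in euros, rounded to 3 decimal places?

Treat it as an LP. Let x1 = kg of cottonseed meal, x2 = kg of molasses, x3 = kg of soybean meal, x4 = kg of sorghum.
Minimize 0.62x1 + 0.33x2 + 0.73x3 + 0.35x4 with:
  9.7x1 + 10.8x2 + 12.2x3 + 14.2x4 ≥ 24.9   (metabolisable energy)
  10.6x1 + 0.6x2 + 6.2x3 + 3.1x4 ≥ 8.5   (phosphorus)
  x1, x2, x3, x4 ≥ 0.
The minimum-cost mix takes nothing from molasses, soybean meal — only cottonseed meal, sorghum. The metabolisable energy and phosphorus requirements are met with equality.
So cottonseed meal = 0.3612 kg, sorghum = 1.507 kg.
Hence cost = 0.62·0.3612 + 0.35·1.507 = €0.75139.

€0.751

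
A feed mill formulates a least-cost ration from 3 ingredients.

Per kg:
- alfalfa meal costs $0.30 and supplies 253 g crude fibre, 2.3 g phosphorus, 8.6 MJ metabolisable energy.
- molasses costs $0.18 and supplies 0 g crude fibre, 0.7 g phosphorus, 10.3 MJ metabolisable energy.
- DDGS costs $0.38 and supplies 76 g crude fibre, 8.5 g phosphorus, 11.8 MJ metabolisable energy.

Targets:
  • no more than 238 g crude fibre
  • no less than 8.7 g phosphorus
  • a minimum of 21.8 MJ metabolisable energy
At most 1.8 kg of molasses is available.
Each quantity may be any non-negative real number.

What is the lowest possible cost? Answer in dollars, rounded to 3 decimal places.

Let x1 = kg of alfalfa meal, x2 = kg of molasses, x3 = kg of DDGS.
Minimise 0.3x1 + 0.18x2 + 0.38x3 s.t.:
  253x1 + 76x3 ≤ 238   (crude fibre)
  2.3x1 + 0.7x2 + 8.5x3 ≥ 8.7   (phosphorus)
  8.6x1 + 10.3x2 + 11.8x3 ≥ 21.8   (metabolisable energy)
  x2 ≤ 1.8
  x1, x2, x3 ≥ 0.
The minimum-cost mix takes nothing from alfalfa meal — only molasses, DDGS. There the phosphorus and metabolisable energy constraints are tight.
Optimal quantities: molasses = 1.042 kg, DDGS = 0.9377 kg.
Cost = 0.18·1.042 + 0.38·0.9377 = 0.54389.

$0.544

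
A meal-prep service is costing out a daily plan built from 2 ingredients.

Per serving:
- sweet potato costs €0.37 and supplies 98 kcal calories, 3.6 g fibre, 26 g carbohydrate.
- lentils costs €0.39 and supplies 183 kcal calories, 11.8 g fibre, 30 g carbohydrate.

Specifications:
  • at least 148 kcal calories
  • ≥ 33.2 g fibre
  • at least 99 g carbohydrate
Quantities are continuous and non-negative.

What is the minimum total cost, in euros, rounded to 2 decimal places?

Let x1 = servings of sweet potato, x2 = servings of lentils.
Minimize 0.37x1 + 0.39x2 s.t.:
  98x1 + 183x2 ≥ 148   (calories)
  3.6x1 + 11.8x2 ≥ 33.2   (fibre)
  26x1 + 30x2 ≥ 99   (carbohydrate)
  x1, x2 ≥ 0.
The minimum-cost mix takes nothing from sweet potato — only lentils. There the carbohydrate constraint is tight.
So lentils = 3.3 servings.
Cost = 0.39·3.3 = 1.2870.

€1.29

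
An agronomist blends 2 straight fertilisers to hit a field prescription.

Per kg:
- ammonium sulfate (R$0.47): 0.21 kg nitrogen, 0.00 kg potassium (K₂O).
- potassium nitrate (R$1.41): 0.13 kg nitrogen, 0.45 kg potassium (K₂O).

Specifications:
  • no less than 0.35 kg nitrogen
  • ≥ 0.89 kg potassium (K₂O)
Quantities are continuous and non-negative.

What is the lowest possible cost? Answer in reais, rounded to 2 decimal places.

R$3.00

Let x1 = kg of ammonium sulfate, x2 = kg of potassium nitrate.
min 0.47x1 + 1.41x2 s.t.:
  0.21x1 + 0.13x2 ≥ 0.35   (nitrogen)
  0.45x2 ≥ 0.89   (potassium (K₂O))
  x1, x2 ≥ 0.
Both inputs are positive at the optimum. There the nitrogen and potassium (K₂O) constraints are tight.
So ammonium sulfate = 0.4423 kg, potassium nitrate = 1.978 kg.
Total cost: 0.47·0.4423 + 1.41·1.978 = 2.9969.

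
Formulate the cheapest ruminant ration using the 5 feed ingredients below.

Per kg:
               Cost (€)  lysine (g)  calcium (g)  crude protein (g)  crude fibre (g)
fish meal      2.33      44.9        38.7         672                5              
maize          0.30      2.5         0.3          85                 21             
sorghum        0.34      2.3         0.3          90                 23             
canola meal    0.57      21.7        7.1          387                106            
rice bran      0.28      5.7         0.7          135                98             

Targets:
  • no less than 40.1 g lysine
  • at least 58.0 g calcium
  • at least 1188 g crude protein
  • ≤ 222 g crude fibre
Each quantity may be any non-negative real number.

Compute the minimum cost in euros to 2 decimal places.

Let x1 = kg of fish meal, x2 = kg of maize, x3 = kg of sorghum, x4 = kg of canola meal, x5 = kg of rice bran.
min 2.33x1 + 0.3x2 + 0.34x3 + 0.57x4 + 0.28x5 subject to:
  44.9x1 + 2.5x2 + 2.3x3 + 21.7x4 + 5.7x5 ≥ 40.1   (lysine)
  38.7x1 + 0.3x2 + 0.3x3 + 7.1x4 + 0.7x5 ≥ 58   (calcium)
  672x1 + 85x2 + 90x3 + 387x4 + 135x5 ≥ 1188   (crude protein)
  5x1 + 21x2 + 23x3 + 106x4 + 98x5 ≤ 222   (crude fibre)
  x1, x2, x3, x4, x5 ≥ 0.
The cheapest feasible vertex uses only fish meal, canola meal; maize, sorghum, rice bran are not used. There the calcium and crude protein constraints are tight.
Solving gives x1 = 1.373, x4 = 0.6859.
Objective = 2.33·1.373 + 0.57·0.6859 = 3.5901.

€3.59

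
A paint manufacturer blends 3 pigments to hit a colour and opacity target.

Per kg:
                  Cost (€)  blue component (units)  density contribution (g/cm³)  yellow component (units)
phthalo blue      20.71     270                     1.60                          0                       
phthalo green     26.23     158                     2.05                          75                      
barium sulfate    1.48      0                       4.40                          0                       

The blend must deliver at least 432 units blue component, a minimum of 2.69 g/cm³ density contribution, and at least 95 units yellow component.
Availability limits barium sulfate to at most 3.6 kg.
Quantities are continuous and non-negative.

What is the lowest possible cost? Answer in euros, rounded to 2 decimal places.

€51.01

Let x1 = kg of phthalo blue, x2 = kg of phthalo green, x3 = kg of barium sulfate.
Minimize 20.71x1 + 26.23x2 + 1.48x3 with:
  270x1 + 158x2 ≥ 432   (blue component)
  1.6x1 + 2.05x2 + 4.4x3 ≥ 2.69   (density contribution)
  75x2 ≥ 95   (yellow component)
  x3 ≤ 3.6
  x1, x2, x3 ≥ 0.
At the optimum only phthalo blue, phthalo green are positive (barium sulfate = 0). Binding constraints: blue component and yellow component.
Optimal quantities: phthalo blue = 0.85877 kg, phthalo green = 1.2667 kg.
Total cost: 20.71·0.85877 + 26.23·1.2667 = 51.0107.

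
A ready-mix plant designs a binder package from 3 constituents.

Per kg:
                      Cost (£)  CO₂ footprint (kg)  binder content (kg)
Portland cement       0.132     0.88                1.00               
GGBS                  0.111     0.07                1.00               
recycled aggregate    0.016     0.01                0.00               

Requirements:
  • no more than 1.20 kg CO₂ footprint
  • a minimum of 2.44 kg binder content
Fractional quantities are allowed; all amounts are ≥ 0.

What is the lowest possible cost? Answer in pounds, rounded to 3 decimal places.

This is a linear program. Let x1 = kg of Portland cement, x2 = kg of GGBS, x3 = kg of recycled aggregate.
Minimise 0.132x1 + 0.111x2 + 0.016x3 s.t.:
  0.88x1 + 0.07x2 + 0.01x3 ≤ 1.2   (CO₂ footprint)
  1x1 + 1x2 ≥ 2.44   (binder content)
  x1, x2, x3 ≥ 0.
The minimum-cost mix takes nothing from Portland cement, recycled aggregate — only GGBS. Binding constraint: binder content.
Solving gives x2 = 2.44.
Objective = 0.111·2.44 = 0.27084.

£0.271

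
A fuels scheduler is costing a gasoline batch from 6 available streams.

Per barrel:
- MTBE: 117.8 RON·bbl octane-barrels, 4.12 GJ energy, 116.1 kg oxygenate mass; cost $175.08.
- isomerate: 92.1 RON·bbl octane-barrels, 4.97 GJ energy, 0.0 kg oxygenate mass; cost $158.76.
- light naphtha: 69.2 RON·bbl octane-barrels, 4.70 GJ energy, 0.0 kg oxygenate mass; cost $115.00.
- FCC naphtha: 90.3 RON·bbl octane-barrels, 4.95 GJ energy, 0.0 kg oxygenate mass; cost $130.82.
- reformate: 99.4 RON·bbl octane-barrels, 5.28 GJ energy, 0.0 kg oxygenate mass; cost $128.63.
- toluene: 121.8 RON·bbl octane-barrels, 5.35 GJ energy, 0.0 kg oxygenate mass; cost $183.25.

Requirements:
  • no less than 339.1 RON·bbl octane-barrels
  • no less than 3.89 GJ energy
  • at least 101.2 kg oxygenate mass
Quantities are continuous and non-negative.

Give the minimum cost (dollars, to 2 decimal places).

$458.55

This is a linear program. Let x1 = barrels of MTBE, x2 = barrels of isomerate, x3 = barrels of light naphtha, x4 = barrels of FCC naphtha, x5 = barrels of reformate, x6 = barrels of toluene.
min 175.08x1 + 158.76x2 + 115x3 + 130.82x4 + 128.63x5 + 183.25x6 subject to:
  117.8x1 + 92.1x2 + 69.2x3 + 90.3x4 + 99.4x5 + 121.8x6 ≥ 339.1   (octane-barrels)
  4.12x1 + 4.97x2 + 4.7x3 + 4.95x4 + 5.28x5 + 5.35x6 ≥ 3.89   (energy)
  116.1x1 ≥ 101.2   (oxygenate mass)
  x1, x2, x3, x4, x5, x6 ≥ 0.
The cheapest feasible vertex uses only MTBE, reformate; isomerate, light naphtha, FCC naphtha, toluene are not used. Binding constraints: octane-barrels and oxygenate mass.
Solving gives x1 = 0.871662, x5 = 2.37845.
Objective = 175.08·0.871662 + 128.63·2.37845 = 458.5506.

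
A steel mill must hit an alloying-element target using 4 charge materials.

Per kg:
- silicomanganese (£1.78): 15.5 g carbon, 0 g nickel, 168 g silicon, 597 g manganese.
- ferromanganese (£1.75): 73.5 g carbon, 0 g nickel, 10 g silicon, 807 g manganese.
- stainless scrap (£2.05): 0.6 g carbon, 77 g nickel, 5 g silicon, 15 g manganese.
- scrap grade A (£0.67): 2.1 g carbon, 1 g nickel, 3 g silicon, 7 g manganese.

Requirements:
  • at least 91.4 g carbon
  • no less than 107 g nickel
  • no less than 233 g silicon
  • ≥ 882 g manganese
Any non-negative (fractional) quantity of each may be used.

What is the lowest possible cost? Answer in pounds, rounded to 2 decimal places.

Let x1 = kg of silicomanganese, x2 = kg of ferromanganese, x3 = kg of stainless scrap, x4 = kg of scrap grade A.
Minimize 1.78x1 + 1.75x2 + 2.05x3 + 0.67x4 with:
  15.5x1 + 73.5x2 + 0.6x3 + 2.1x4 ≥ 91.4   (carbon)
  77x3 + 1x4 ≥ 107   (nickel)
  168x1 + 10x2 + 5x3 + 3x4 ≥ 233   (silicon)
  597x1 + 807x2 + 15x3 + 7x4 ≥ 882   (manganese)
  x1, x2, x3, x4 ≥ 0.
The cheapest feasible vertex uses only silicomanganese, ferromanganese, stainless scrap; scrap grade A is not used. There the carbon, nickel, silicon constraints are tight.
That vertex is x1 = 1.288, x2 = 0.9605, x3 = 1.39.
Total cost: 1.78·1.288 + 1.75·0.9605 + 2.05·1.39 = 6.8230.

£6.82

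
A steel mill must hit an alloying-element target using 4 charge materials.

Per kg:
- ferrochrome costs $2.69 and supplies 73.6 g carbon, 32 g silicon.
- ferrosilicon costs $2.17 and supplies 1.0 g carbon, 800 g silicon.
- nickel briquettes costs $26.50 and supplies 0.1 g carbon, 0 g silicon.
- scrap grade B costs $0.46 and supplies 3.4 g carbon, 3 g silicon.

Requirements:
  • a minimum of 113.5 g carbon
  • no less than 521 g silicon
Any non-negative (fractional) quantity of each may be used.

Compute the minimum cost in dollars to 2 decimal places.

$5.41

Set it up as a linear program. Let x1 = kg of ferrochrome, x2 = kg of ferrosilicon, x3 = kg of nickel briquettes, x4 = kg of scrap grade B.
min 2.69x1 + 2.17x2 + 26.5x3 + 0.46x4 subject to:
  73.6x1 + 1x2 + 0.1x3 + 3.4x4 ≥ 113.5   (carbon)
  32x1 + 800x2 + 3x4 ≥ 521   (silicon)
  x1, x2, x3, x4 ≥ 0.
The optimal basis is {ferrochrome, ferrosilicon}; nickel briquettes, scrap grade B drop out. Binding constraints: carbon and silicon.
So ferrochrome = 1.534 kg, ferrosilicon = 0.5899 kg.
Hence cost = 2.69·1.534 + 2.17·0.5899 = $5.4065.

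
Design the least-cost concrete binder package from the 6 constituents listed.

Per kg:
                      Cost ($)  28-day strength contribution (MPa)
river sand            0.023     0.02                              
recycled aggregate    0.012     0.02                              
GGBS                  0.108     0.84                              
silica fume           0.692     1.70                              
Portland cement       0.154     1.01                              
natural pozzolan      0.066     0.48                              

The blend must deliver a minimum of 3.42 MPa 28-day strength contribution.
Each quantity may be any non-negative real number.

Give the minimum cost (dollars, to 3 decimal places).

$0.440

Let x1 = kg of river sand, x2 = kg of recycled aggregate, x3 = kg of GGBS, x4 = kg of silica fume, x5 = kg of Portland cement, x6 = kg of natural pozzolan.
min 0.023x1 + 0.012x2 + 0.108x3 + 0.692x4 + 0.154x5 + 0.066x6 with:
  0.02x1 + 0.02x2 + 0.84x3 + 1.7x4 + 1.01x5 + 0.48x6 ≥ 3.42   (28-day strength contribution)
  x1, x2, x3, x4, x5, x6 ≥ 0.
At the optimum only GGBS is positive (river sand, recycled aggregate, silica fume, Portland cement, natural pozzolan = 0). The 28-day strength contribution requirement is met with equality.
Optimal quantities: GGBS = 4.071 kg.
Cost = 0.108·4.071 = 0.43967.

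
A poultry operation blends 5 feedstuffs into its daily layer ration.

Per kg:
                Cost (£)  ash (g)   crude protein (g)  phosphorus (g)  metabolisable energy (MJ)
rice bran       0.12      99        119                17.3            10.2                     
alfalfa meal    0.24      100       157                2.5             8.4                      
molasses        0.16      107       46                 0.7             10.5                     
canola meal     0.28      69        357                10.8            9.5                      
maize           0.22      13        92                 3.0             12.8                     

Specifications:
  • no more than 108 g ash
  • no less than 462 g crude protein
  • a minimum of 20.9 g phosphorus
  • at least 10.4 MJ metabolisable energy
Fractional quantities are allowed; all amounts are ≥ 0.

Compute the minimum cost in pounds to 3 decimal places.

£0.861

Set it up as a linear program. Let x1 = kg of rice bran, x2 = kg of alfalfa meal, x3 = kg of molasses, x4 = kg of canola meal, x5 = kg of maize.
Minimize 0.12x1 + 0.24x2 + 0.16x3 + 0.28x4 + 0.22x5 s.t.:
  99x1 + 100x2 + 107x3 + 69x4 + 13x5 ≤ 108   (ash)
  119x1 + 157x2 + 46x3 + 357x4 + 92x5 ≥ 462   (crude protein)
  17.3x1 + 2.5x2 + 0.7x3 + 10.8x4 + 3x5 ≥ 20.9   (phosphorus)
  10.2x1 + 8.4x2 + 10.5x3 + 9.5x4 + 12.8x5 ≥ 10.4   (metabolisable energy)
  x1, x2, x3, x4, x5 ≥ 0.
The minimum-cost mix takes nothing from alfalfa meal, molasses — only rice bran, canola meal, maize. The ash, crude protein, phosphorus requirements are met with equality.
Optimal quantities: rice bran = 0.4533 kg, canola meal = 0.2946 kg, maize = 3.292 kg.
Total cost: 0.12·0.4533 + 0.28·0.2946 + 0.22·3.292 = 0.86112.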